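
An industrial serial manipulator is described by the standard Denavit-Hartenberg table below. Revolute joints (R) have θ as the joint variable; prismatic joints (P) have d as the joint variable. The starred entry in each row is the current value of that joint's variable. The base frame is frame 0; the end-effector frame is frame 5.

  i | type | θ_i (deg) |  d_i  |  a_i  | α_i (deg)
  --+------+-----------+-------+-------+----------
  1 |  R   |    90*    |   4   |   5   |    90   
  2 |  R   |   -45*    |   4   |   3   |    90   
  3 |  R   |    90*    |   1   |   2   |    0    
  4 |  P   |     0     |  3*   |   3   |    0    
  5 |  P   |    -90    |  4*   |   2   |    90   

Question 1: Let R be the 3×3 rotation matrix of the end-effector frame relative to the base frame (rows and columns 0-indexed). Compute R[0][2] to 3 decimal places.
-1.000

End-effector z-axis (col 2 of R) = (-1.0000,-0.0000,-0.0000)
R[0][2] = -1.0000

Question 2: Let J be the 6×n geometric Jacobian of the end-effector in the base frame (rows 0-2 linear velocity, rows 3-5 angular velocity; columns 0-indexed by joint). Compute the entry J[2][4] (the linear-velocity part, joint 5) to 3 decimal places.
prismatic axis z_4 = (0.0000,-0.7071,-0.7071)
J_v[:, 4] = z_4; J_ω[:, 4] = (0,0,0)
entry J[2][4] = -0.7071

-0.707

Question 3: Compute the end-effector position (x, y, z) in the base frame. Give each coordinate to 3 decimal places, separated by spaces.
9.000 2.879 -5.192

after link 1: o_1 = (0.0000, 5.0000, 4.0000)
after link 2: o_2 = (4.0000, 7.1213, 1.8787)
after link 3: o_3 = (6.0000, 6.4142, 1.1716)
after link 4: o_4 = (9.0000, 4.2929, -0.9497)
after link 5: o_5 = (9.0000, 2.8787, -5.1924)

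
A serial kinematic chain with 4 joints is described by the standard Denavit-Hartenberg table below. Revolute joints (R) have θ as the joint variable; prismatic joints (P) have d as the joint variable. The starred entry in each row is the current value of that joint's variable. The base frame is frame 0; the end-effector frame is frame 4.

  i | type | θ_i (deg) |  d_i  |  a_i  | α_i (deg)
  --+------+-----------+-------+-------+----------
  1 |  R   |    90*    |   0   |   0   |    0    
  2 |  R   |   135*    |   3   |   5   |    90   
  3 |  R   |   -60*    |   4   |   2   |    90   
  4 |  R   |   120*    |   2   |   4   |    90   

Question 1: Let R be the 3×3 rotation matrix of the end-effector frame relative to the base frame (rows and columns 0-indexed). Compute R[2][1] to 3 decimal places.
End-effector y-axis (col 1 of R) = (0.6124,0.6124,-0.5000)
R[2][1] = -0.5000

-0.500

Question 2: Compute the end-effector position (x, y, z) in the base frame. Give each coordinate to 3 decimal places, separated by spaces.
after link 1: o_1 = (0.0000, 0.0000, 0.0000)
after link 2: o_2 = (-3.5355, -3.5355, 3.0000)
after link 3: o_3 = (-7.0711, -1.4142, 1.2679)
after link 4: o_4 = (-7.5887, 2.9671, 2.0000)

-7.589 2.967 2.000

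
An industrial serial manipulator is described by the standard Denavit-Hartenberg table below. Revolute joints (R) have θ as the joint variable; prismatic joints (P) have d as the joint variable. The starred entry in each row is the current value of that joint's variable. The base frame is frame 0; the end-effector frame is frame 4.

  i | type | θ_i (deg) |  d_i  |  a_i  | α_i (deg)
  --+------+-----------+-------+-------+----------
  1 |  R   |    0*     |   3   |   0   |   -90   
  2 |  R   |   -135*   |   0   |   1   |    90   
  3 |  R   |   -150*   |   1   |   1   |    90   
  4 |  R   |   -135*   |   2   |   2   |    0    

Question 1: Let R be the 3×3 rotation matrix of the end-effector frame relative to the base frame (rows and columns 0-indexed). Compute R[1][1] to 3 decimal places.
-0.354

End-effector y-axis (col 1 of R) = (0.9330,-0.3536,0.0670)
R[1][1] = -0.3536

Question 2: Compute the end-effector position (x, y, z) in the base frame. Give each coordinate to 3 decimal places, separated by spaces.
after link 1: o_1 = (0.0000, 0.0000, 3.0000)
after link 2: o_2 = (-0.7071, -0.0000, 3.7071)
after link 3: o_3 = (-0.8018, -0.5000, 2.3876)
after link 4: o_4 = (0.0392, 1.9392, 3.5465)

0.039 1.939 3.547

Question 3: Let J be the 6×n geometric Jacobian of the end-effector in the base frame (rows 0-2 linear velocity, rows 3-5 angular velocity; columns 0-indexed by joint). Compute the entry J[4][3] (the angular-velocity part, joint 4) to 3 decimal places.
0.866

axis z_3 = (0.3536,0.8660,-0.3536); lever o_n−o_3 = (0.8411,2.4392,1.1589)
cross product → J_v[:, 3] = (1.8660,-0.7071,0.1340)
J_ω[:, 3] = z_3
entry J[4][3] = 0.8660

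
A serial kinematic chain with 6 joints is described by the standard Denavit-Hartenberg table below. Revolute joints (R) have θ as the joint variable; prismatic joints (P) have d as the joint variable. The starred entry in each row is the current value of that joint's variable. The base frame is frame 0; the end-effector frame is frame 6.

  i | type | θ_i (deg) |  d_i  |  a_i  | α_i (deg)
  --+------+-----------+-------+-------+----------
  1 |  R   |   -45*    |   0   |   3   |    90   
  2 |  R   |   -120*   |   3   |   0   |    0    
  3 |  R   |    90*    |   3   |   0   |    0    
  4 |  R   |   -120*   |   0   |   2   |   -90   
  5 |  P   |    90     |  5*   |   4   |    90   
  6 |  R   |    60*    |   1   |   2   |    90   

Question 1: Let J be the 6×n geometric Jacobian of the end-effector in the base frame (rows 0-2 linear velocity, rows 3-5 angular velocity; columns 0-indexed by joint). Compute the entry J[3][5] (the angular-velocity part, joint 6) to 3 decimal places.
axis z_5 = (-0.6124,0.6124,-0.5000); lever o_n−o_5 = (0.7071,0.7071,-2.0000)
cross product → J_v[:, 5] = (-0.8712,-1.5783,-0.8660)
J_ω[:, 5] = z_5
entry J[3][5] = -0.6124

-0.612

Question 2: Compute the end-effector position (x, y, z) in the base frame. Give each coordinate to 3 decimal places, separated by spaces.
after link 1: o_1 = (2.1213, -2.1213, 0.0000)
after link 2: o_2 = (0.0000, -4.2426, 0.0000)
after link 3: o_3 = (-2.1213, -6.3640, 0.0000)
after link 4: o_4 = (-3.3461, -5.1392, -1.0000)
after link 5: o_5 = (1.2501, -4.0786, -5.3301)
after link 6: o_6 = (1.9572, -3.3714, -7.3301)

1.957 -3.371 -7.330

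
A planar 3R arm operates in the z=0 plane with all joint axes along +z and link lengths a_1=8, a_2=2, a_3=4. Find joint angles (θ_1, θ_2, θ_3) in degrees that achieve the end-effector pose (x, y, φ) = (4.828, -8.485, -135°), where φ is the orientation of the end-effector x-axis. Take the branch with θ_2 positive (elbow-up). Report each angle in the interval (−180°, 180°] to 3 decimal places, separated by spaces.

-45.004 45.025 -135.020

wrist centre = target − a_3·(cos φ, sin φ) = (7.6564, -5.6566)
cos θ_2 = (90.6177−8²−2²)/(2·8·2) = 0.7068; θ_2 = 45.0246° (elbow-up)
β = atan2(-5.6566,7.6564) = -36.4570°; ψ = atan2(1.4148,9.4136) = 8.5473°
θ_1 = β − ψ = -45.0043°
θ_3 = φ − θ_1 − θ_2 = -135.0203° (wrapped to (-180°,180°])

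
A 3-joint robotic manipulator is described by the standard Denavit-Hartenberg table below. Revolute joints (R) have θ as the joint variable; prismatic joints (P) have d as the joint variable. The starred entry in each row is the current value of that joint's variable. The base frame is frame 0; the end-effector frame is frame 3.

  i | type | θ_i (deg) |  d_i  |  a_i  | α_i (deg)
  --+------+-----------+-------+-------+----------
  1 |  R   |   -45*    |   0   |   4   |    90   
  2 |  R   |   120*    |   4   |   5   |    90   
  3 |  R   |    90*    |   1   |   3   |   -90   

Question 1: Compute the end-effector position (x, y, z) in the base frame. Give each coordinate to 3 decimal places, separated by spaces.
after link 1: o_1 = (2.8284, -2.8284, 0.0000)
after link 2: o_2 = (-1.7678, -3.8891, 4.3301)
after link 3: o_3 = (-3.2767, -6.6228, 4.8301)

-3.277 -6.623 4.830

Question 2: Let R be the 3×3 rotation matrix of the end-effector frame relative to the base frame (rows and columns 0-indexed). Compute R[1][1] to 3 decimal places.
0.612

End-effector y-axis (col 1 of R) = (-0.6124,0.6124,-0.5000)
R[1][1] = 0.6124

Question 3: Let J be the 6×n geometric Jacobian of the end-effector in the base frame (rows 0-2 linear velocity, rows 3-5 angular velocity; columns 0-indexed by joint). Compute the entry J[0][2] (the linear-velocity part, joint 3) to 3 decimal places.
1.061

axis z_2 = (0.6124,-0.6124,0.5000); lever o_n−o_2 = (-1.5089,-2.7337,0.5000)
cross product → J_v[:, 2] = (1.0607,-1.0607,-2.5981)
J_ω[:, 2] = z_2
entry J[0][2] = 1.0607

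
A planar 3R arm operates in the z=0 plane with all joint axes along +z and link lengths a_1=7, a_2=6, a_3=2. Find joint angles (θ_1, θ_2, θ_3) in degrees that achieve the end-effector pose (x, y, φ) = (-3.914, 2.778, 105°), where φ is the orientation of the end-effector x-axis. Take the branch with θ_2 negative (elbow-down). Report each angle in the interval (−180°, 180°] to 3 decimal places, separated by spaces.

wrist centre = target − a_3·(cos φ, sin φ) = (-3.3964, 0.8461)
cos θ_2 = (12.2512−7²−6²)/(2·7·6) = -0.8661; θ_2 = -150.0036° (elbow-down)
β = atan2(0.8461,-3.3964) = 166.0105°; ψ = atan2(-2.9997,1.8037) = -58.9821°
θ_1 = β − ψ = 224.9926°
θ_3 = φ − θ_1 − θ_2 = 30.0110° (wrapped to (-180°,180°])

-135.007 -150.004 30.011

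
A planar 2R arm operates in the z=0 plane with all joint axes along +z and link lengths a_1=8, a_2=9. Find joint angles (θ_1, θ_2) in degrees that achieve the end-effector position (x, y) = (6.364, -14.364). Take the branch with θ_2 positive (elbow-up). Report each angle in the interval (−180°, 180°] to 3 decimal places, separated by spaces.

cos θ_2 = (246.8250−8²−9²)/(2·8·9) = 0.7071; θ_2 = 44.9991° (elbow-up)
β = atan2(-14.3640,6.3640) = -66.1042°; ψ = atan2(6.3639,14.3641) = 23.8953°
θ_1 = β − ψ = -89.9994°

-89.999 44.999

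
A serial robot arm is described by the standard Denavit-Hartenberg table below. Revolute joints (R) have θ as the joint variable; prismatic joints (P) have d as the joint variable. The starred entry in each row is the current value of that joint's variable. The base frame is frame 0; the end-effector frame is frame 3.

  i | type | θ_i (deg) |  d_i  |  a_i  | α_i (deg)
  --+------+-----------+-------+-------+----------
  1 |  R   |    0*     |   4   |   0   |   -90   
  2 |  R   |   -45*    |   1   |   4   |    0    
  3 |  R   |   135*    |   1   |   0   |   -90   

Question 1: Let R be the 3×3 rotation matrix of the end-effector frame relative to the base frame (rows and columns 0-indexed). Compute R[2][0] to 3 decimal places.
End-effector x-axis (col 0 of R) = (0.0000,0.0000,-1.0000)
R[2][0] = -1.0000

-1.000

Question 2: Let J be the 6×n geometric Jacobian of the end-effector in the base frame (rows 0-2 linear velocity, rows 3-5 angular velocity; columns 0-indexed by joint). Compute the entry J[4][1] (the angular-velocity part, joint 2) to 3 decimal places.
axis z_1 = (0.0000,1.0000,0.0000); lever o_n−o_1 = (2.8284,2.0000,2.8284)
cross product → J_v[:, 1] = (2.8284,0.0000,-2.8284)
J_ω[:, 1] = z_1
entry J[4][1] = 1.0000

1.000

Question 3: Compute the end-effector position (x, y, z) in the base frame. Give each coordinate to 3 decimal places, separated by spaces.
2.828 2.000 6.828

after link 1: o_1 = (0.0000, 0.0000, 4.0000)
after link 2: o_2 = (2.8284, 1.0000, 6.8284)
after link 3: o_3 = (2.8284, 2.0000, 6.8284)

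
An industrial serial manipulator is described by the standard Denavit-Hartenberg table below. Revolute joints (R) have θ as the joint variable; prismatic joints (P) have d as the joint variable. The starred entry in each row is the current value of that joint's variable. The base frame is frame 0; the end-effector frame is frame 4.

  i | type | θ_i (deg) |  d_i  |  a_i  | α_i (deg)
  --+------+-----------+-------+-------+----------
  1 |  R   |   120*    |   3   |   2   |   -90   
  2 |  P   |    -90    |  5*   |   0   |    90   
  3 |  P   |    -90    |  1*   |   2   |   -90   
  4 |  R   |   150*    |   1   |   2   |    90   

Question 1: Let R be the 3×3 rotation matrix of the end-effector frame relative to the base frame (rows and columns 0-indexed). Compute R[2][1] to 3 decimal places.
End-effector y-axis (col 1 of R) = (-0.0000,-0.0000,1.0000)
R[2][1] = 1.0000

1.000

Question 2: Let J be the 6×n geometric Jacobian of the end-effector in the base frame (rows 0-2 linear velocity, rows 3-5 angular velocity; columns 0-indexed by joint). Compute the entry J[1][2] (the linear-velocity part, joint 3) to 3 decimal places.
-0.866

prismatic axis z_2 = (0.5000,-0.8660,0.0000)
J_v[:, 2] = z_2; J_ω[:, 2] = (0,0,0)
entry J[1][2] = -0.8660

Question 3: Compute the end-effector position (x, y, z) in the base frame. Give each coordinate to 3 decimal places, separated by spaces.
after link 1: o_1 = (-1.0000, 1.7321, 3.0000)
after link 2: o_2 = (-5.3301, -0.7679, 3.0000)
after link 3: o_3 = (-3.0981, -0.6340, 3.0000)
after link 4: o_4 = (-5.0981, -0.6340, 4.0000)

-5.098 -0.634 4.000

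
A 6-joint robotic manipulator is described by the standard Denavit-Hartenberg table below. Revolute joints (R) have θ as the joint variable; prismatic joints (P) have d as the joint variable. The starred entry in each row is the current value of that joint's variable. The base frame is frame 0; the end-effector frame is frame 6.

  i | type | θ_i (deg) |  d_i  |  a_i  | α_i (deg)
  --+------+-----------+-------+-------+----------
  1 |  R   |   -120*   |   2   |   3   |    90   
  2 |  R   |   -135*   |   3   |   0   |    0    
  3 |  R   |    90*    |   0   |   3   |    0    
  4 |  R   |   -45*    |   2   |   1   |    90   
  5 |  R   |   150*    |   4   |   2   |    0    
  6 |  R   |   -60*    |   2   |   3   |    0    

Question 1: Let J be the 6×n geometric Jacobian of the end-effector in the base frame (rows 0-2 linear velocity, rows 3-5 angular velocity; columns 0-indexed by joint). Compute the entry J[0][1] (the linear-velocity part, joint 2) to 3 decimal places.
-0.695

axis z_1 = (-0.8660,0.5000,0.0000); lever o_n−o_1 = (-5.8549,7.8590,-1.3893)
cross product → J_v[:, 1] = (-0.6946,-1.2031,-3.8787)
J_ω[:, 1] = z_1
entry J[0][1] = -0.6946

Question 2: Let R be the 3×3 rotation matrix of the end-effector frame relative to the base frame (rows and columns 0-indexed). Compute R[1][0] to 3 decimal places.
0.500

End-effector x-axis (col 0 of R) = (-0.8660,0.5000,0.0000)
R[1][0] = 0.5000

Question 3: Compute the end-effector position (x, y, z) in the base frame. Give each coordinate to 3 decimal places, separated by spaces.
-7.355 5.261 0.611

after link 1: o_1 = (-1.5000, -2.5981, 2.0000)
after link 2: o_2 = (-4.0981, -1.0981, 2.0000)
after link 3: o_3 = (-5.1587, -2.9352, -0.1213)
after link 4: o_4 = (-6.8908, -1.9352, -1.1213)
after link 5: o_5 = (-5.7568, 2.0289, 0.6107)
after link 6: o_6 = (-7.3549, 5.2610, 0.6107)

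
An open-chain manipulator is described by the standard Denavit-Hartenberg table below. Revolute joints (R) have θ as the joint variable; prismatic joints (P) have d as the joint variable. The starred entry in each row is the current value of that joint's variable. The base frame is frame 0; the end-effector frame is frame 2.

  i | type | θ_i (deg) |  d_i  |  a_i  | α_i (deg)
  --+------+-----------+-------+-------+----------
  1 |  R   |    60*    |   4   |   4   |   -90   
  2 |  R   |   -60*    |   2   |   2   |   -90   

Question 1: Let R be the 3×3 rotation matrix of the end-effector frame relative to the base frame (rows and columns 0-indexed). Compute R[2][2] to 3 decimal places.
-0.500

End-effector z-axis (col 2 of R) = (0.4330,0.7500,-0.5000)
R[2][2] = -0.5000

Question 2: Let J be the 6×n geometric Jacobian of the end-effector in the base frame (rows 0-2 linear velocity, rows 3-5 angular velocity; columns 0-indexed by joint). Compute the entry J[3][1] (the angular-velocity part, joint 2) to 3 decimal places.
-0.866

axis z_1 = (-0.8660,0.5000,0.0000); lever o_n−o_1 = (-1.2321,1.8660,1.7321)
cross product → J_v[:, 1] = (0.8660,1.5000,-1.0000)
J_ω[:, 1] = z_1
entry J[3][1] = -0.8660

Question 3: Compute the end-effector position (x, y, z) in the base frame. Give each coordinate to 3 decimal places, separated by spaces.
0.768 5.330 5.732

after link 1: o_1 = (2.0000, 3.4641, 4.0000)
after link 2: o_2 = (0.7679, 5.3301, 5.7321)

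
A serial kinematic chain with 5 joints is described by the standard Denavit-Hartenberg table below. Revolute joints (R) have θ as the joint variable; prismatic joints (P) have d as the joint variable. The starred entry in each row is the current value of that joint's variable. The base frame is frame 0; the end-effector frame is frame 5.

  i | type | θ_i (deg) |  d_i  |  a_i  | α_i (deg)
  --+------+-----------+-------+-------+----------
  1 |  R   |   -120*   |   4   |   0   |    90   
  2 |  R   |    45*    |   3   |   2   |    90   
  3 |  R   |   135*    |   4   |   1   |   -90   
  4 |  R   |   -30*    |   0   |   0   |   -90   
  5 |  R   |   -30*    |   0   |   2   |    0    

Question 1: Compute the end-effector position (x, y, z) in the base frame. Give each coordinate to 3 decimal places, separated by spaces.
-5.069 -0.659 0.223

after link 1: o_1 = (0.0000, 0.0000, 4.0000)
after link 2: o_2 = (-3.3052, 0.2753, 5.4142)
after link 3: o_3 = (-5.0818, -1.3877, 2.0858)
after link 4: o_4 = (-5.0818, -1.3877, 2.0858)
after link 5: o_5 = (-5.0691, -0.6587, 0.2234)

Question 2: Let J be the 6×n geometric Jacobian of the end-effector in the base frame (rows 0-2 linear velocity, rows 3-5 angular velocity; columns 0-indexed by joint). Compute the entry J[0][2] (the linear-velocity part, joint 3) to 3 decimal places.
axis z_2 = (-0.3536,-0.6124,-0.7071); lever o_n−o_2 = (-1.7640,-0.9339,-5.1908)
cross product → J_v[:, 2] = (2.5183,-0.5879,-0.7500)
J_ω[:, 2] = z_2
entry J[0][2] = 2.5183

2.518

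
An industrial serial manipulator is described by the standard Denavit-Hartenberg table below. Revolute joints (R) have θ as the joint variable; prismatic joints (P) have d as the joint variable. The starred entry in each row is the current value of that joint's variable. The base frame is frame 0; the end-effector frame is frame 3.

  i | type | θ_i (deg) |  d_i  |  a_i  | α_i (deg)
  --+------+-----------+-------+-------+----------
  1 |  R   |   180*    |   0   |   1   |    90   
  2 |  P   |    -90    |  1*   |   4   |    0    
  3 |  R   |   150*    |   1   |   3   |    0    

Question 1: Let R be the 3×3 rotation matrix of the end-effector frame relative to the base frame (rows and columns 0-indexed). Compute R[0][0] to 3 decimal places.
End-effector x-axis (col 0 of R) = (-0.5000,0.0000,0.8660)
R[0][0] = -0.5000

-0.500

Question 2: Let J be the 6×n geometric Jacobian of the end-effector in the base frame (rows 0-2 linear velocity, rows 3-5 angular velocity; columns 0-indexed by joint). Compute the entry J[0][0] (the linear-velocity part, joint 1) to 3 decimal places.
axis z_0 = ẑ; lever o_n−o_0 = (-2.5000,2.0000,-1.4019)
cross product → J_v[:, 0] = (-2.0000,-2.5000,0.0000)
J_ω[:, 0] = z_0
entry J[0][0] = -2.0000

-2.000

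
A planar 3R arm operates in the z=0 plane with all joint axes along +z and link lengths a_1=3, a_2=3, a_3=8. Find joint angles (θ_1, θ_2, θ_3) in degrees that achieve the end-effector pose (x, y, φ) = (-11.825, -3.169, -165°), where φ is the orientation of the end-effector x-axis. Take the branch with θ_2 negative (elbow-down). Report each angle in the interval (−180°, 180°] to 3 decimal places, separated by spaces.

-119.988 -90.010 44.998

wrist centre = target − a_3·(cos φ, sin φ) = (-4.0976, -1.0984)
cos θ_2 = (17.9969−3²−3²)/(2·3·3) = -0.0002; θ_2 = -90.0100° (elbow-down)
β = atan2(-1.0984,-4.0976) = -164.9935°; ψ = atan2(-3.0000,2.9995) = -45.0050°
θ_1 = β − ψ = -119.9885°
θ_3 = φ − θ_1 − θ_2 = 44.9985° (wrapped to (-180°,180°])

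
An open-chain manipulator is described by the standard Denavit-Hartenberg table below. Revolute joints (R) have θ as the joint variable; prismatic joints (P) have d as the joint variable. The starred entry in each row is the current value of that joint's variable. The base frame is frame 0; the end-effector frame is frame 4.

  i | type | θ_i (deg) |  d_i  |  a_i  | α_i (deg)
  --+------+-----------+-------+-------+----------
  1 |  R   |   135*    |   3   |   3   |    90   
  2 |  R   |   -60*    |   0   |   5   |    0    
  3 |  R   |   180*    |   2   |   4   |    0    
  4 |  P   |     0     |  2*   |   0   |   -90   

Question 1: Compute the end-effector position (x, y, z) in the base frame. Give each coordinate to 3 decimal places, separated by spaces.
0.354 5.303 2.134

after link 1: o_1 = (-2.1213, 2.1213, 3.0000)
after link 2: o_2 = (-3.8891, 3.8891, -1.3301)
after link 3: o_3 = (-1.0607, 3.8891, 2.1340)
after link 4: o_4 = (0.3536, 5.3033, 2.1340)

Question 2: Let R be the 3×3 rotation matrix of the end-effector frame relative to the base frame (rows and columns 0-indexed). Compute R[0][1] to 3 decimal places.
-0.707

End-effector y-axis (col 1 of R) = (-0.7071,-0.7071,-0.0000)
R[0][1] = -0.7071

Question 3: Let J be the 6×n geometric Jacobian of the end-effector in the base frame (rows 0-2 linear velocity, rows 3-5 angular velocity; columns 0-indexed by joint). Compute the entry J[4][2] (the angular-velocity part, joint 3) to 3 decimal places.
axis z_2 = (0.7071,0.7071,0.0000); lever o_n−o_2 = (4.2426,1.4142,3.4641)
cross product → J_v[:, 2] = (2.4495,-2.4495,-2.0000)
J_ω[:, 2] = z_2
entry J[4][2] = 0.7071

0.707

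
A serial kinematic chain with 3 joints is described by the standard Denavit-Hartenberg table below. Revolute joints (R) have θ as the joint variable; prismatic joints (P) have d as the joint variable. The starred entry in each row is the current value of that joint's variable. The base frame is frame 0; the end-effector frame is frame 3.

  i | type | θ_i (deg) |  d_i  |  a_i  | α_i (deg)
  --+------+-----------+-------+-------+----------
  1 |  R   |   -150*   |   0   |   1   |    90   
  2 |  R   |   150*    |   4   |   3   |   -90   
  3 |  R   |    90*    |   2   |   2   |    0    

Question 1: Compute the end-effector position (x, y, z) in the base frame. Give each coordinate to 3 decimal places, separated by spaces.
1.250 3.031 -0.232

after link 1: o_1 = (-0.8660, -0.5000, 0.0000)
after link 2: o_2 = (-0.6160, 4.2631, 1.5000)
after link 3: o_3 = (1.2500, 3.0311, -0.2321)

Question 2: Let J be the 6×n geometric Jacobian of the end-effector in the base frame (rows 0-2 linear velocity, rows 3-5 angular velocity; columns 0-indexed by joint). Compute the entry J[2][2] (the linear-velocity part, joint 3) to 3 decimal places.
-1.000

axis z_2 = (0.4330,0.2500,-0.8660); lever o_n−o_2 = (1.8660,-1.2321,-1.7321)
cross product → J_v[:, 2] = (-1.5000,-0.8660,-1.0000)
J_ω[:, 2] = z_2
entry J[2][2] = -1.0000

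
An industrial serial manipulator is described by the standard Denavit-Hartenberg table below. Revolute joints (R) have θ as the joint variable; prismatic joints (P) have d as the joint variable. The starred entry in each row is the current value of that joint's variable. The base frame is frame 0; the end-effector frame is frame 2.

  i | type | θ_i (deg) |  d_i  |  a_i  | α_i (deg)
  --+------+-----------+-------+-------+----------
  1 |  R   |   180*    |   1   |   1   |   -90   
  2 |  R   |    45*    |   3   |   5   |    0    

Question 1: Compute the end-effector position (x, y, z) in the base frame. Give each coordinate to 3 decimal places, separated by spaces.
-4.536 -3.000 -2.536

after link 1: o_1 = (-1.0000, 0.0000, 1.0000)
after link 2: o_2 = (-4.5355, -3.0000, -2.5355)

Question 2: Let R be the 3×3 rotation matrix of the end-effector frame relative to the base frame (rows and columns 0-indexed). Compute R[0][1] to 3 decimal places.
0.707

End-effector y-axis (col 1 of R) = (0.7071,-0.0000,-0.7071)
R[0][1] = 0.7071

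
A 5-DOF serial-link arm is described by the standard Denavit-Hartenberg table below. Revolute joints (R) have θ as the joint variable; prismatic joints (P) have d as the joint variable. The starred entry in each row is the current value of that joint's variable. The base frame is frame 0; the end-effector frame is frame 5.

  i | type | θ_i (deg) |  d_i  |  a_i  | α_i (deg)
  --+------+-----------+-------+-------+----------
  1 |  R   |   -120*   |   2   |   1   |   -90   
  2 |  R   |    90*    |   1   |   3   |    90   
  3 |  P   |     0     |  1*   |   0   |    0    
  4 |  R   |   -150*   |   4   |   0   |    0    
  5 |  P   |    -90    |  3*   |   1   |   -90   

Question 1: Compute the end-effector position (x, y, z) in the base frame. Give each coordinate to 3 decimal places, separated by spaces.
after link 1: o_1 = (-0.5000, -0.8660, 2.0000)
after link 2: o_2 = (0.3660, -1.3660, -1.0000)
after link 3: o_3 = (-0.1340, -2.2321, -1.0000)
after link 4: o_4 = (-2.1340, -5.6962, -1.0000)
after link 5: o_5 = (-2.8840, -8.7272, -0.5000)

-2.884 -8.727 -0.500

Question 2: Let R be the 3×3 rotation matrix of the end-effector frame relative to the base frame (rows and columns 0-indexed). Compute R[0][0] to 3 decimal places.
End-effector x-axis (col 0 of R) = (0.7500,-0.4330,0.5000)
R[0][0] = 0.7500

0.750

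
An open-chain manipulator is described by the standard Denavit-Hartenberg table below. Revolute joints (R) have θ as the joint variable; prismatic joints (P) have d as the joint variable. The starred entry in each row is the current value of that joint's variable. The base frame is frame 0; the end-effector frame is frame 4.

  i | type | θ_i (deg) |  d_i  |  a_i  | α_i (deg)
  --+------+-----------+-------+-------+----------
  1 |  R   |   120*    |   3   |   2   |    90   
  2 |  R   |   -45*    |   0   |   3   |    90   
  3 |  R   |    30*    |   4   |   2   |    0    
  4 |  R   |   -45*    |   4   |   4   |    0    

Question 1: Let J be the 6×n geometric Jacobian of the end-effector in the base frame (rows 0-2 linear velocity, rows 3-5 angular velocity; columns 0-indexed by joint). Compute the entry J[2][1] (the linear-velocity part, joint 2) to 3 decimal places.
axis z_1 = (0.8660,0.5000,0.0000); lever o_n−o_1 = (-0.2412,0.3472,-11.7350)
cross product → J_v[:, 1] = (-5.8675,10.1628,0.4213)
J_ω[:, 1] = z_1
entry J[2][1] = 0.4213

0.421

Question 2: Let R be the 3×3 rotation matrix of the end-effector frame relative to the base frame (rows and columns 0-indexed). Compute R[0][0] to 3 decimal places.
End-effector x-axis (col 0 of R) = (-0.5657,0.4621,-0.6830)
R[0][0] = -0.5657

-0.566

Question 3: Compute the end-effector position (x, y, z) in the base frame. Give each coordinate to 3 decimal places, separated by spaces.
after link 1: o_1 = (-1.0000, 1.7321, 3.0000)
after link 2: o_2 = (-2.0607, 3.5692, 0.8787)
after link 3: o_3 = (-0.3928, 2.6803, -3.1745)
after link 4: o_4 = (-1.2412, 2.0792, -8.7350)

-1.241 2.079 -8.735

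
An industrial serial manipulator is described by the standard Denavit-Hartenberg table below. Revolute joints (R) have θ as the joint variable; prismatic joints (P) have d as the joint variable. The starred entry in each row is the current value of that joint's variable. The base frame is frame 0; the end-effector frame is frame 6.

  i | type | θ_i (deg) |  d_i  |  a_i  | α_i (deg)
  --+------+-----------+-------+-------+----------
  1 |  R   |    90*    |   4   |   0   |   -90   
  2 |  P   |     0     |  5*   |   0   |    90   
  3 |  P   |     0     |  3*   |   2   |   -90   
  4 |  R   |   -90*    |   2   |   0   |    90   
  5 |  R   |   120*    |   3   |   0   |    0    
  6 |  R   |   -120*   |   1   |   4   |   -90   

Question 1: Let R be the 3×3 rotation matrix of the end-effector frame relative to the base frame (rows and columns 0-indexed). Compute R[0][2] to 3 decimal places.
-1.000

End-effector z-axis (col 2 of R) = (-1.0000,0.0000,0.0000)
R[0][2] = -1.0000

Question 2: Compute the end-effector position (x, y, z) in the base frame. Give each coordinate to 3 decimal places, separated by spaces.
after link 1: o_1 = (0.0000, 0.0000, 4.0000)
after link 2: o_2 = (-5.0000, 0.0000, 4.0000)
after link 3: o_3 = (-5.0000, 2.0000, 7.0000)
after link 4: o_4 = (-7.0000, 2.0000, 7.0000)
after link 5: o_5 = (-7.0000, -1.0000, 7.0000)
after link 6: o_6 = (-7.0000, -2.0000, 11.0000)

-7.000 -2.000 11.000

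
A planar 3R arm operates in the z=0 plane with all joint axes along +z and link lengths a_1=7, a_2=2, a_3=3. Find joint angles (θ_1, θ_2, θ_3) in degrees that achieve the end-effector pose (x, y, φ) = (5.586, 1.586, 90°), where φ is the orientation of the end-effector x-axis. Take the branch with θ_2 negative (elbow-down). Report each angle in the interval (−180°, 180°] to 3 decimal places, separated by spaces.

wrist centre = target − a_3·(cos φ, sin φ) = (5.5860, -1.4140)
cos θ_2 = (33.2028−7²−2²)/(2·7·2) = -0.7070; θ_2 = -134.9948° (elbow-down)
β = atan2(-1.4140,5.5860) = -14.2051°; ψ = atan2(-1.4143,5.5859) = -14.2086°
θ_1 = β − ψ = 0.0035°
θ_3 = φ − θ_1 − θ_2 = -135.0087° (wrapped to (-180°,180°])

0.003 -134.995 -135.009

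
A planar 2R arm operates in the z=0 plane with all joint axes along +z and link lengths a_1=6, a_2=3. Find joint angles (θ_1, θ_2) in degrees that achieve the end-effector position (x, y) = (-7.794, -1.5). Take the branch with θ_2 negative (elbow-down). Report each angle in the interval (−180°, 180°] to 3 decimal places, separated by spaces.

-149.998 -60.007

cos θ_2 = (62.9964−6²−3²)/(2·6·3) = 0.4999; θ_2 = -60.0065° (elbow-down)
β = atan2(-1.5000,-7.7940) = -169.1063°; ψ = atan2(-2.5982,7.4997) = -19.1085°
θ_1 = β − ψ = -149.9978°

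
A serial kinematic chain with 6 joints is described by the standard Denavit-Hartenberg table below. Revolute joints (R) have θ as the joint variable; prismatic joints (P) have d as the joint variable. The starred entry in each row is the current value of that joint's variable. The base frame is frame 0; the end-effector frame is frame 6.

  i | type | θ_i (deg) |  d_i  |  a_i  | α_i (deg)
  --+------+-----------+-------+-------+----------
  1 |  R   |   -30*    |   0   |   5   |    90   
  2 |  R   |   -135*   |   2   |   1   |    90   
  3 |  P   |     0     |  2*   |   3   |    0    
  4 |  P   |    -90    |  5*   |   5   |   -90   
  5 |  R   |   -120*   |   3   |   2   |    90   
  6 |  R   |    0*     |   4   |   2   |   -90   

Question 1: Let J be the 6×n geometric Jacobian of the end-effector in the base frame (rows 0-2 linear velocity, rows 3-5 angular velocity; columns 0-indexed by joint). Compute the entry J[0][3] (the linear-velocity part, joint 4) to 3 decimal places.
prismatic axis z_3 = (-0.6124,0.3536,0.7071)
J_v[:, 3] = z_3; J_ω[:, 3] = (0,0,0)
entry J[0][3] = -0.6124

-0.612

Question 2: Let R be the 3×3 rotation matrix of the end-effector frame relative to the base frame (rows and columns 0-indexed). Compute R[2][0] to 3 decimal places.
0.612

End-effector x-axis (col 0 of R) = (-0.7803,-0.1268,0.6124)
R[2][0] = 0.6124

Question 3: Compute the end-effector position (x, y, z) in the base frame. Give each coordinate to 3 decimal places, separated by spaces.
after link 1: o_1 = (4.3301, -2.5000, 0.0000)
after link 2: o_2 = (2.7178, -3.8785, -0.7071)
after link 3: o_3 = (-0.3441, -2.1107, -1.4142)
after link 4: o_4 = (-0.9060, 3.9872, 2.1213)
after link 5: o_5 = (-4.3037, 4.7942, 1.2247)
after link 6: o_6 = (-6.3717, 0.8334, 1.0353)

-6.372 0.833 1.035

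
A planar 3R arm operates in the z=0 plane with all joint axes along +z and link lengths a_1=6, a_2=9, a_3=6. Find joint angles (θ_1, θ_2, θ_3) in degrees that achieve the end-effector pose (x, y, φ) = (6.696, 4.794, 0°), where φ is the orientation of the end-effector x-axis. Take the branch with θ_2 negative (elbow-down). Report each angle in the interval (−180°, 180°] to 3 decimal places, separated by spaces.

wrist centre = target − a_3·(cos φ, sin φ) = (0.6960, 4.7940)
cos θ_2 = (23.4669−6²−9²)/(2·6·9) = -0.8660; θ_2 = -150.0026° (elbow-down)
β = atan2(4.7940,0.6960) = 81.7394°; ψ = atan2(-4.4997,-1.7944) = -111.7418°
θ_1 = β − ψ = 193.4812°
θ_3 = φ − θ_1 − θ_2 = -43.4786° (wrapped to (-180°,180°])

-166.519 -150.003 -43.479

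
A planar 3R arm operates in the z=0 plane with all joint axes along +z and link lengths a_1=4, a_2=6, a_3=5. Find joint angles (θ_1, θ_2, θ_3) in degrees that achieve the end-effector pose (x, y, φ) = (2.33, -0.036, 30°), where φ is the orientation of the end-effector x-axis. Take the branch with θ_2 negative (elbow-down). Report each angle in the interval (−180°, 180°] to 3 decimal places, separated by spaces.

-16.528 -149.998 -163.474

wrist centre = target − a_3·(cos φ, sin φ) = (-2.0001, -2.5360)
cos θ_2 = (10.4318−4²−6²)/(2·4·6) = -0.8660; θ_2 = -149.9976° (elbow-down)
β = atan2(-2.5360,-2.0001) = -128.2626°; ψ = atan2(-3.0002,-1.1960) = -111.7345°
θ_1 = β − ψ = -16.5281°
θ_3 = φ − θ_1 − θ_2 = -163.4743° (wrapped to (-180°,180°])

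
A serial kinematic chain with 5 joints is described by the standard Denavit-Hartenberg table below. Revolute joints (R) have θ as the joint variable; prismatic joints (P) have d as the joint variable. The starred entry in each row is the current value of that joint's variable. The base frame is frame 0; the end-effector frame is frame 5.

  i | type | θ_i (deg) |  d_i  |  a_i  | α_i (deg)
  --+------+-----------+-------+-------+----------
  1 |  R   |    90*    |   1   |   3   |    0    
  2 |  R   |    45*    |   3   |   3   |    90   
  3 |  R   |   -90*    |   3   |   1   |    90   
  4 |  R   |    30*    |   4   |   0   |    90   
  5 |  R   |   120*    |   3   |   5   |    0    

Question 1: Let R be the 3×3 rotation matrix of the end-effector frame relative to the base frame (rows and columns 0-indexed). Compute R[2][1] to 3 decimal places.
End-effector y-axis (col 1 of R) = (-0.6597,0.0474,0.7500)
R[2][1] = 0.7500

0.750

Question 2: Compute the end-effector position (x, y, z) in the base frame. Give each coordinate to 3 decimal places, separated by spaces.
3.169 -1.369 3.665

after link 1: o_1 = (0.0000, 3.0000, 1.0000)
after link 2: o_2 = (-2.1213, 5.1213, 4.0000)
after link 3: o_3 = (0.0000, 7.2426, 3.0000)
after link 4: o_4 = (2.8284, 4.4142, 3.0000)
after link 5: o_5 = (3.1693, -1.3686, 3.6651)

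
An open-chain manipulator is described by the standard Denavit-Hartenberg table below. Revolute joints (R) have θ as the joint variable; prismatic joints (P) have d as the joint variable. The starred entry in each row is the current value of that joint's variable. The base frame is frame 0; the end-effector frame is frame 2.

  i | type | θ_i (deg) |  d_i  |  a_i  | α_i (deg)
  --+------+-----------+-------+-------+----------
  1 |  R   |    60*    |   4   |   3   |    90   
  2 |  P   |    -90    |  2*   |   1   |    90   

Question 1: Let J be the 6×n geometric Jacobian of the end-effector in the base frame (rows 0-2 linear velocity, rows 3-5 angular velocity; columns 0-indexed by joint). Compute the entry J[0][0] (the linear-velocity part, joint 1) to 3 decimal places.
axis z_0 = ẑ; lever o_n−o_0 = (3.2321,1.5981,3.0000)
cross product → J_v[:, 0] = (-1.5981,3.2321,0.0000)
J_ω[:, 0] = z_0
entry J[0][0] = -1.5981

-1.598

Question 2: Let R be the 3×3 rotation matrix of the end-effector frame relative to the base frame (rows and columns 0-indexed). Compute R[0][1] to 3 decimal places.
End-effector y-axis (col 1 of R) = (0.8660,-0.5000,0.0000)
R[0][1] = 0.8660

0.866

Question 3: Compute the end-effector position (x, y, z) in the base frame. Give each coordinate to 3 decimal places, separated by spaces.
after link 1: o_1 = (1.5000, 2.5981, 4.0000)
after link 2: o_2 = (3.2321, 1.5981, 3.0000)

3.232 1.598 3.000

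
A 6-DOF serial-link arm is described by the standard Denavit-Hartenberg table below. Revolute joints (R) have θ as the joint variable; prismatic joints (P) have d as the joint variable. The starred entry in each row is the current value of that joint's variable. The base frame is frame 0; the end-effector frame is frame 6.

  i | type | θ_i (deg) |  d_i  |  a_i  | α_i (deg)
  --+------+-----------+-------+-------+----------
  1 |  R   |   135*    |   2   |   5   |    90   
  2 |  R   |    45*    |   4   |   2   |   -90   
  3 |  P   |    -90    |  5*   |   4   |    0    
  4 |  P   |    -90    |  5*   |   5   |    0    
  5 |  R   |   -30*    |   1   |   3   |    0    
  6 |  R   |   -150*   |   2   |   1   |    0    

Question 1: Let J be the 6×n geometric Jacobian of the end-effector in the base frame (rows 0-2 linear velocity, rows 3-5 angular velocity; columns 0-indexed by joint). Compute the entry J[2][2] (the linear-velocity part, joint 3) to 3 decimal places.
prismatic axis z_2 = (0.5000,-0.5000,0.7071)
J_v[:, 2] = z_2; J_ω[:, 2] = (0,0,0)
entry J[2][2] = 0.7071

0.707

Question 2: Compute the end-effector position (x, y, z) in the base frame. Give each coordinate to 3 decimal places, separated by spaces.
9.860 -0.667 7.941

after link 1: o_1 = (-3.5355, 3.5355, 2.0000)
after link 2: o_2 = (-1.7071, 7.3640, 3.4142)
after link 3: o_3 = (3.6213, 7.6924, 6.9497)
after link 4: o_4 = (8.6213, 2.6924, 6.9497)
after link 5: o_5 = (9.3597, -0.1673, 5.8197)
after link 6: o_6 = (9.8597, -0.6673, 7.9411)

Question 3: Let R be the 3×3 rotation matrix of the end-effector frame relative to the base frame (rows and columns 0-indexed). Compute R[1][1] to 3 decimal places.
-0.707

End-effector y-axis (col 1 of R) = (-0.7071,-0.7071,-0.0000)
R[1][1] = -0.7071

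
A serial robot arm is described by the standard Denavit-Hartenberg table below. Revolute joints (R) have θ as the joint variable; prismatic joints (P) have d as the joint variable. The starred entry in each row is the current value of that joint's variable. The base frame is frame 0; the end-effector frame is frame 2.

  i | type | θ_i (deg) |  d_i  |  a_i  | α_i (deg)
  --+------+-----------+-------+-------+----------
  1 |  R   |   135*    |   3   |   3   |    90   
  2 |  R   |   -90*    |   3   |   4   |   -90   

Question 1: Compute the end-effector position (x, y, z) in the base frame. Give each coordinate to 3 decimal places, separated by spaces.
0.000 4.243 -1.000

after link 1: o_1 = (-2.1213, 2.1213, 3.0000)
after link 2: o_2 = (0.0000, 4.2426, -1.0000)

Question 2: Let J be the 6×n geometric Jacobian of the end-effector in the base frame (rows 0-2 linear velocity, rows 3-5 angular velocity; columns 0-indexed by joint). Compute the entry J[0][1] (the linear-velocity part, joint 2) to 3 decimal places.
-2.828

axis z_1 = (0.7071,0.7071,0.0000); lever o_n−o_1 = (2.1213,2.1213,-4.0000)
cross product → J_v[:, 1] = (-2.8284,2.8284,0.0000)
J_ω[:, 1] = z_1
entry J[0][1] = -2.8284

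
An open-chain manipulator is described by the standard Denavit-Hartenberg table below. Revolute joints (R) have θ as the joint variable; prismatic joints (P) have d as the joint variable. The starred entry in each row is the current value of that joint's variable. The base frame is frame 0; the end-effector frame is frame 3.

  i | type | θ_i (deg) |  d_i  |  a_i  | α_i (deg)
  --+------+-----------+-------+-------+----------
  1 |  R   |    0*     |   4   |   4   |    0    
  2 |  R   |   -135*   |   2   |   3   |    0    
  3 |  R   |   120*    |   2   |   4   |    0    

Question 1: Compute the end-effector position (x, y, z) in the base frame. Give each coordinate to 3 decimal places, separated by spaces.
5.742 -3.157 8.000

after link 1: o_1 = (4.0000, 0.0000, 4.0000)
after link 2: o_2 = (1.8787, -2.1213, 6.0000)
after link 3: o_3 = (5.7424, -3.1566, 8.0000)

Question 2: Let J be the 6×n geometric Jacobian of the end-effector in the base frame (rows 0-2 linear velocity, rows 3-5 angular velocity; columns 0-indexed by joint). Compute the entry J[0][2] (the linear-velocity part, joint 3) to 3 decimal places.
1.035

axis z_2 = (0.0000,0.0000,1.0000); lever o_n−o_2 = (3.8637,-1.0353,2.0000)
cross product → J_v[:, 2] = (1.0353,3.8637,-0.0000)
J_ω[:, 2] = z_2
entry J[0][2] = 1.0353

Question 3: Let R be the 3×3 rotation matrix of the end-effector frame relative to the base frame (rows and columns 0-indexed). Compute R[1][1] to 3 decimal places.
0.966

End-effector y-axis (col 1 of R) = (0.2588,0.9659,0.0000)
R[1][1] = 0.9659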